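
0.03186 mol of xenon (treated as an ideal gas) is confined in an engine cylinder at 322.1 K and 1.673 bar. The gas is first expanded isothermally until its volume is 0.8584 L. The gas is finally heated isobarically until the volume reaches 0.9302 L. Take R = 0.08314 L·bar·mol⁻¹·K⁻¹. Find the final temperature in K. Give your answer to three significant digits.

From PV = nRT: V₁ = nRT₁/P₁ = 0.5100 L.
Isothermal, so P V is constant: T₂ = T₁; P₂ = P₁·(V₁/V₂) = 0.9939 bar.
P constant ⇒ V ∝ T: P₃ = P₂; T₃ = T₂·(V₃/V₂) = 349.0 K.

T₃ ≈ 349 K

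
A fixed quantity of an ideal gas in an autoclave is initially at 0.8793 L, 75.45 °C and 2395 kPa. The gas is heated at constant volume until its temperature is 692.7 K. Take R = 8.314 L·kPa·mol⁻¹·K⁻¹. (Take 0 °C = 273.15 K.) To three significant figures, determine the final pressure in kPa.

P₂ ≈ 4.76e+03 kPa

Convert: T₁ = 348.6 K.
Isochoric, so P/T is constant: V₂ = V₁; P₂ = P₁·(T₂/T₁) = 4759 kPa.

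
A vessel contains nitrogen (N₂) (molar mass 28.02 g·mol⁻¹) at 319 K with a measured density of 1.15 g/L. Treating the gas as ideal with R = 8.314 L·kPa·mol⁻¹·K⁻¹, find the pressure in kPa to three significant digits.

P ≈ 109 kPa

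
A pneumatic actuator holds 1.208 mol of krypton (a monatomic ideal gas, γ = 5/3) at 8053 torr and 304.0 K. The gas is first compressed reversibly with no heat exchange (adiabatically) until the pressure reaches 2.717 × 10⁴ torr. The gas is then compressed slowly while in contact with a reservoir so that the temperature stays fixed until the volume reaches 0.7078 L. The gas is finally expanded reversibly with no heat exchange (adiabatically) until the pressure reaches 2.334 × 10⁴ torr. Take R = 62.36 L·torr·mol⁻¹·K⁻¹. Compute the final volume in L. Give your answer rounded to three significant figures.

From PV = nRT: V₁ = nRT₁/P₁ = 2.844 L.
Reversible adiabatic, γ = 5/3: T₂ = T₁·(P₂/P₁)^((γ−1)/γ) = 494.5 K; V₂ = V₁·(P₁/P₂)^(1/γ) = 1.371 L.
T constant ⇒ Boyle's law P V = const: T₃ = T₂; P₃ = P₂·(V₂/V₃) = 5.262e+04 torr.
Adiabatic (γ = 5/3), T V^(γ−1) and P V^γ constant: T₄ = T₃·(P₄/P₃)^((γ−1)/γ) = 357.2 K; V₄ = V₃·(P₃/P₄)^(1/γ) = 1.153 L.

V₄ ≈ 1.15 L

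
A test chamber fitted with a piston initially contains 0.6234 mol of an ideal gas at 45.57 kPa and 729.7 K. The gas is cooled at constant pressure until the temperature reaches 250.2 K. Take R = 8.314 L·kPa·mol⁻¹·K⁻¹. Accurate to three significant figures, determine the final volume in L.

From PV = nRT: V₁ = nRT₁/P₁ = 82.99 L.
Isobaric, so V/T is constant: P₂ = P₁; V₂ = V₁·(T₂/T₁) = 28.46 L.

V₂ ≈ 28.5 L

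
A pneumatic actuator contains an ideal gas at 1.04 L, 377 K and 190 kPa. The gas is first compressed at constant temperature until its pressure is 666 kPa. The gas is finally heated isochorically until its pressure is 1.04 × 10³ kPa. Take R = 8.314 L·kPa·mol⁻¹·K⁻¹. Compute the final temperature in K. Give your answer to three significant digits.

T constant ⇒ Boyle's law P V = const: T₂ = T₁; V₂ = V₁·(P₁/P₂) = 0.2967 L.
Isochoric, so P/T is constant: V₃ = V₂; T₃ = T₂·(P₃/P₂) = 588.7 K.

T₃ ≈ 589 K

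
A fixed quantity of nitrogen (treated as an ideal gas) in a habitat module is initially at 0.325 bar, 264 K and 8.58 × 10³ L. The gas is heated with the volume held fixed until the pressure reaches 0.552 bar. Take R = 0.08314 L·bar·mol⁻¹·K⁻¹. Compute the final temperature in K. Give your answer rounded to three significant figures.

Isochoric, so P/T is constant: V₂ = V₁; T₂ = T₁·(P₂/P₁) = 448.4 K.

T₂ ≈ 448 K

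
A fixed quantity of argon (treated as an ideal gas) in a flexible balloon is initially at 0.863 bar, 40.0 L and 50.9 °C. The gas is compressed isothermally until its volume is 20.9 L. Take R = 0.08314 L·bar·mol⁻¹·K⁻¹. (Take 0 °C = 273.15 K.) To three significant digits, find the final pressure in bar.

P₂ ≈ 1.65 bar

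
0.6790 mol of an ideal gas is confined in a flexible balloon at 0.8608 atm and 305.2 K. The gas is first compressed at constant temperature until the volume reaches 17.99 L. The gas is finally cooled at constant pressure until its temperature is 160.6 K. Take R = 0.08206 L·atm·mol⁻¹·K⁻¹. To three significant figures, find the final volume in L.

V₃ ≈ 9.47 L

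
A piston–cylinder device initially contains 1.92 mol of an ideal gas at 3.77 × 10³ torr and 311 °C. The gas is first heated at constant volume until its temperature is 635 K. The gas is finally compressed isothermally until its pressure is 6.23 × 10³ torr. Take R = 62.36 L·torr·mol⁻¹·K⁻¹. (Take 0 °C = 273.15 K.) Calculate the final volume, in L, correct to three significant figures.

V₃ ≈ 12.2 L

Convert: T₁ = 584.1 K.
From PV = nRT: V₁ = nRT₁/P₁ = 18.55 L.
V constant ⇒ P ∝ T: V₂ = V₁; P₂ = P₁·(T₂/T₁) = 4098 torr.
T constant ⇒ Boyle's law P V = const: T₃ = T₂; V₃ = V₂·(P₂/P₃) = 12.20 L.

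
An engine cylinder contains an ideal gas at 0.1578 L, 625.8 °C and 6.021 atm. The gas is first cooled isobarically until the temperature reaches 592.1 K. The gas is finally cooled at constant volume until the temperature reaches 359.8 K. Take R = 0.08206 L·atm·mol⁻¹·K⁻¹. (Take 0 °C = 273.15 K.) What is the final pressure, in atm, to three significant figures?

Convert: T₁ = 898.9 K.
P constant ⇒ V ∝ T: P₂ = P₁; V₂ = V₁·(T₂/T₁) = 0.1039 L.
Isochoric, so P/T is constant: V₃ = V₂; P₃ = P₂·(T₃/T₂) = 3.659 atm.

P₃ ≈ 3.66 atm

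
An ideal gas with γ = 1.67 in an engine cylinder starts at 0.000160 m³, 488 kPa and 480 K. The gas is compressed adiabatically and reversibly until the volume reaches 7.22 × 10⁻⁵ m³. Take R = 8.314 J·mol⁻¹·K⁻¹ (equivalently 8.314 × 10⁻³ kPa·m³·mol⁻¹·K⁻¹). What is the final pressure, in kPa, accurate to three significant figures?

P₂ ≈ 1.84e+03 kPa

Reversible adiabatic, γ = 1.67: T₂ = T₁·(V₁/V₂)^(γ−1) = 818.1 K; P₂ = P₁·(V₁/V₂)^γ = 1843 kPa.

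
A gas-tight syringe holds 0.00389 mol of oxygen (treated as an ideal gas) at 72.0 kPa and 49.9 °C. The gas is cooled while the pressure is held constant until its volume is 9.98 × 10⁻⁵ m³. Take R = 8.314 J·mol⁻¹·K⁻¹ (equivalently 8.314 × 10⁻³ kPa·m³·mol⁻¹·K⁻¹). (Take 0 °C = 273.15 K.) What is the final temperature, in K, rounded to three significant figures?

T₂ ≈ 222 K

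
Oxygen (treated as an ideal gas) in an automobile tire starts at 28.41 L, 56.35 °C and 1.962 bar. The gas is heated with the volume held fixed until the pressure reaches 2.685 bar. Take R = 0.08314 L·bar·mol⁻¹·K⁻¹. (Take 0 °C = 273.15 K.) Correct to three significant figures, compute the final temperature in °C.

T₂ ≈ 178 °C

Convert: T₁ = 329.5 K.
Isochoric, so P/T is constant: V₂ = V₁; T₂ = T₁·(P₂/P₁) = 450.9 K.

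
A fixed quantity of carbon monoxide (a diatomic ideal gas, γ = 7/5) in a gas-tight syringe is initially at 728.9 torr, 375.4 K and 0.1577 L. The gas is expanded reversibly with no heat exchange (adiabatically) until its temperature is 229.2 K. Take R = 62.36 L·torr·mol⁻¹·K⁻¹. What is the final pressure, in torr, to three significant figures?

P₂ ≈ 130 torr

Reversible adiabatic, γ = 7/5: P₂ = P₁·(T₂/T₁)^(γ/(γ−1)) = 129.6 torr; V₂ = V₁·(T₁/T₂)^(1/(γ−1)) = 0.5414 L.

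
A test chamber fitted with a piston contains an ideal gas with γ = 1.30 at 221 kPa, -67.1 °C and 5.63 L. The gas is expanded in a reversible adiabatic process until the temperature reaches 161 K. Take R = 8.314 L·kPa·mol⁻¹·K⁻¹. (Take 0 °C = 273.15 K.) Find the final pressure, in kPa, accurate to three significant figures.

P₂ ≈ 75.9 kPa

Convert: T₁ = 206.0 K.
Reversible adiabatic, γ = 1.30: P₂ = P₁·(T₂/T₁)^(γ/(γ−1)) = 75.87 kPa; V₂ = V₁·(T₁/T₂)^(1/(γ−1)) = 12.81 L.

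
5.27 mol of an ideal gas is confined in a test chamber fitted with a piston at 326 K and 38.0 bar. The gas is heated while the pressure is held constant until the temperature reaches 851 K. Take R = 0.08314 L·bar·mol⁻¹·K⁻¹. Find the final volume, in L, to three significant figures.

V₂ ≈ 9.81 L

From PV = nRT: V₁ = nRT₁/P₁ = 3.759 L.
Isobaric, so V/T is constant: P₂ = P₁; V₂ = V₁·(T₂/T₁) = 9.812 L.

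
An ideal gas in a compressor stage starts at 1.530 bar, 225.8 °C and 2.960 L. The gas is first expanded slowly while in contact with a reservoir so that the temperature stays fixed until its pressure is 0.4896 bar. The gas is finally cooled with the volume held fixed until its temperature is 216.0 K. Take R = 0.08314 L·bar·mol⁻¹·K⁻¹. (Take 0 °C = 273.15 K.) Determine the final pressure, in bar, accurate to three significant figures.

P₃ ≈ 0.212 bar

Convert: T₁ = 498.9 K.
Isothermal, so P V is constant: T₂ = T₁; V₂ = V₁·(P₁/P₂) = 9.250 L.
V constant ⇒ P ∝ T: V₃ = V₂; P₃ = P₂·(T₃/T₂) = 0.2120 bar.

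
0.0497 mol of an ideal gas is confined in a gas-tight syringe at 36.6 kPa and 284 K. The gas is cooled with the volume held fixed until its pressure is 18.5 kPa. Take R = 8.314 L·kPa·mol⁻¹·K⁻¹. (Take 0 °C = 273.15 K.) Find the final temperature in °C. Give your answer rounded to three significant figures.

From PV = nRT: V₁ = nRT₁/P₁ = 3.206 L.
V constant ⇒ P ∝ T: V₂ = V₁; T₂ = T₁·(P₂/P₁) = 143.6 K.

T₂ ≈ -130 °C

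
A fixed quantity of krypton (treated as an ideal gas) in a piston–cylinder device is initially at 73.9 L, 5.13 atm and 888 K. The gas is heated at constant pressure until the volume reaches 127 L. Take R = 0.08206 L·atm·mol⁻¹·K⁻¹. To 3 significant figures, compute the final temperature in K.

T₂ ≈ 1.53e+03 K

P constant ⇒ V ∝ T: P₂ = P₁; T₂ = T₁·(V₂/V₁) = 1526 K.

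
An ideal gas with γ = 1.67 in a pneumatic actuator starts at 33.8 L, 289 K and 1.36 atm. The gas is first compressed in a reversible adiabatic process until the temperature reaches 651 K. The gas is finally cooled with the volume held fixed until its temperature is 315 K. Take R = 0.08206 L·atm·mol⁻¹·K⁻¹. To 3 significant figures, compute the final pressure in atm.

P₃ ≈ 4.98 atm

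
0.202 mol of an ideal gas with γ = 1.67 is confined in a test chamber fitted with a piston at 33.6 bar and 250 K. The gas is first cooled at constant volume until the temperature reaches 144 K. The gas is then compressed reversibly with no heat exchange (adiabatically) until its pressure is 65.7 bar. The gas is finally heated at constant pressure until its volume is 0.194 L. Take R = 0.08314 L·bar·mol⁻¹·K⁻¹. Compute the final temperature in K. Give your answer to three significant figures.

From PV = nRT: V₁ = nRT₁/P₁ = 0.1250 L.
Isochoric, so P/T is constant: V₂ = V₁; P₂ = P₁·(T₂/T₁) = 19.35 bar.
Reversible adiabatic, γ = 1.67: T₃ = T₂·(P₃/P₂)^((γ−1)/γ) = 235.1 K; V₃ = V₂·(P₂/P₃)^(1/γ) = 0.06011 L.
Isobaric, so V/T is constant: P₄ = P₃; T₄ = T₃·(V₄/V₃) = 758.9 K.

T₄ ≈ 759 K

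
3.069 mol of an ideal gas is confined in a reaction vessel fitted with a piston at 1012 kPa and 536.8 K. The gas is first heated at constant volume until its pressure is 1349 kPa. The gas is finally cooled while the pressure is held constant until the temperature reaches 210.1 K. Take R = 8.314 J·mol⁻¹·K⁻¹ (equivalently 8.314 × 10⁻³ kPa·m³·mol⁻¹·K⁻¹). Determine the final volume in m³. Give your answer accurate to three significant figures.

V₃ ≈ 0.00397 m³

From PV = nRT: V₁ = nRT₁/P₁ = 0.01353 m³.
V constant ⇒ P ∝ T: V₂ = V₁; T₂ = T₁·(P₂/P₁) = 715.6 K.
Isobaric, so V/T is constant: P₃ = P₂; V₃ = V₂·(T₃/T₂) = 0.003974 m³.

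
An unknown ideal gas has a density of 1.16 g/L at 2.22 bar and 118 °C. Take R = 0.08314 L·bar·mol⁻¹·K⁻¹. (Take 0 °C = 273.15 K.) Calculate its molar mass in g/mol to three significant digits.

M ≈ 17.0 g/mol

ρ = PM/(RT) ⇒ M = ρRT/P = (1.16 × 0.08314 × 391.1) / 2.22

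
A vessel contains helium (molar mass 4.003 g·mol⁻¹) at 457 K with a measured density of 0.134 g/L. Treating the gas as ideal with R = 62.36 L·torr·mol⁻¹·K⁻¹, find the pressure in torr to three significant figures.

P ≈ 954 torr

ρ = PM/(RT) ⇒ P = ρRT/M = (0.134 × 62.36 × 457.0) / 4.003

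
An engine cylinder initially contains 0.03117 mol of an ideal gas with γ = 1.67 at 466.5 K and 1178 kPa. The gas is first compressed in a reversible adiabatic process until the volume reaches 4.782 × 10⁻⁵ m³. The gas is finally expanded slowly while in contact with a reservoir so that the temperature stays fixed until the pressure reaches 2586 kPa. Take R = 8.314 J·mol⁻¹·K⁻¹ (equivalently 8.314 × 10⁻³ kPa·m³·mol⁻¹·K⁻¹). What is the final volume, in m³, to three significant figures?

V₃ ≈ 7.80e-05 m³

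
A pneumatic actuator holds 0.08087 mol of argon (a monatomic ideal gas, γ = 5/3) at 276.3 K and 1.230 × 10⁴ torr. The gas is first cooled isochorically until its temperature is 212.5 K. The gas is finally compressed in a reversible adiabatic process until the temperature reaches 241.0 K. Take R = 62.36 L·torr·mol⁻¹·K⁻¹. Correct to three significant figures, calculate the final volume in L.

V₃ ≈ 0.0938 L

From PV = nRT: V₁ = nRT₁/P₁ = 0.1133 L.
Isochoric, so P/T is constant: V₂ = V₁; P₂ = P₁·(T₂/T₁) = 9460 torr.
Reversible adiabatic, γ = 5/3: P₃ = P₂·(T₃/T₂)^(γ/(γ−1)) = 1.296e+04 torr; V₃ = V₂·(T₂/T₃)^(1/(γ−1)) = 0.09380 L.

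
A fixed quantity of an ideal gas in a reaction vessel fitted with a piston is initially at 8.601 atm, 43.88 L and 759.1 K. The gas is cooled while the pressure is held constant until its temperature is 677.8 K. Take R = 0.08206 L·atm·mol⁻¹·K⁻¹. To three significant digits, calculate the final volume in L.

V₂ ≈ 39.2 L

P constant ⇒ V ∝ T: P₂ = P₁; V₂ = V₁·(T₂/T₁) = 39.18 L.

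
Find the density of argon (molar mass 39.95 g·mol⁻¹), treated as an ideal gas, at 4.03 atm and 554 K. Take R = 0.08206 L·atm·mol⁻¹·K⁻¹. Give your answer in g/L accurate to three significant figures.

ρ = PM/(RT) = (4.03 × 39.95) / (0.08206 × 554.0)

ρ ≈ 3.54 g/L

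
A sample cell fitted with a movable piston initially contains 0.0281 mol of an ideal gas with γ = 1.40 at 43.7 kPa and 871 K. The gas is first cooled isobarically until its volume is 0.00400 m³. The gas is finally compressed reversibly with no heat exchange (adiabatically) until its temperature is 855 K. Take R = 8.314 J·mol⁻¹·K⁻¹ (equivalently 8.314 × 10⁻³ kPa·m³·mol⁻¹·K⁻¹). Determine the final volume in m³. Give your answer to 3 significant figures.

From PV = nRT: V₁ = nRT₁/P₁ = 0.004656 m³.
Isobaric, so V/T is constant: P₂ = P₁; T₂ = T₁·(V₂/V₁) = 748.2 K.
Adiabatic (γ = 1.40), T V^(γ−1) and P V^γ constant: P₃ = P₂·(T₃/T₂)^(γ/(γ−1)) = 69.71 kPa; V₃ = V₂·(T₂/T₃)^(1/(γ−1)) = 0.002866 m³.

V₃ ≈ 0.00287 m³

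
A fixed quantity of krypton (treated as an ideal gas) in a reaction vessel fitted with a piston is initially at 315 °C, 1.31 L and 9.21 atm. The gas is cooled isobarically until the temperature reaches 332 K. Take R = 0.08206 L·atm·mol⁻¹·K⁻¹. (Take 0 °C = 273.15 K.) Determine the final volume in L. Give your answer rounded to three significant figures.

V₂ ≈ 0.739 L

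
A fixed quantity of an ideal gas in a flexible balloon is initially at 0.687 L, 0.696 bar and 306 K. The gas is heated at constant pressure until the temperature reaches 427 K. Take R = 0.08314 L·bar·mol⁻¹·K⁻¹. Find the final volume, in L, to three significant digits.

V₂ ≈ 0.959 L

P constant ⇒ V ∝ T: P₂ = P₁; V₂ = V₁·(T₂/T₁) = 0.9587 L.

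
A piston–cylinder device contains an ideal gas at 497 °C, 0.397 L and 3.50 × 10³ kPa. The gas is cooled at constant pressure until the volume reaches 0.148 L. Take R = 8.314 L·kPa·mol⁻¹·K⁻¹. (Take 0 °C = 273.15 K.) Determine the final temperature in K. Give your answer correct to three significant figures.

Convert: T₁ = 770.1 K.
P constant ⇒ V ∝ T: P₂ = P₁; T₂ = T₁·(V₂/V₁) = 287.1 K.

T₂ ≈ 287 K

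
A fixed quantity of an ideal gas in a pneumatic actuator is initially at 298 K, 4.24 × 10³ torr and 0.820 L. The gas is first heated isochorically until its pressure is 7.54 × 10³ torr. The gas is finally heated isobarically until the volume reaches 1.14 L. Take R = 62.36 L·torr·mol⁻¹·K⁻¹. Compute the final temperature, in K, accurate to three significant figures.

T₃ ≈ 737 K

Isochoric, so P/T is constant: V₂ = V₁; T₂ = T₁·(P₂/P₁) = 529.9 K.
Isobaric, so V/T is constant: P₃ = P₂; T₃ = T₂·(V₃/V₂) = 736.7 K.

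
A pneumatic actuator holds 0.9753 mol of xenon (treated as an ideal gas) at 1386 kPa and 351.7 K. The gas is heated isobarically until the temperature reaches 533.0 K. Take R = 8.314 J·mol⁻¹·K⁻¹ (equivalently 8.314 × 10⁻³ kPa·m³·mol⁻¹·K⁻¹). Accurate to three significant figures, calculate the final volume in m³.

V₂ ≈ 0.00312 m³

From PV = nRT: V₁ = nRT₁/P₁ = 0.002058 m³.
P constant ⇒ V ∝ T: P₂ = P₁; V₂ = V₁·(T₂/T₁) = 0.003118 m³.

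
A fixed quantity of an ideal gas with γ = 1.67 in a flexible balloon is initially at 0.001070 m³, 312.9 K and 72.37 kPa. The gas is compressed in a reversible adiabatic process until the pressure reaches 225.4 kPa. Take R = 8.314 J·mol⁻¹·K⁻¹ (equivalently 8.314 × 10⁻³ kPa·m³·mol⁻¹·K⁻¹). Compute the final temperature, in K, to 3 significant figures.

T₂ ≈ 494 K

Reversible adiabatic, γ = 1.67: T₂ = T₁·(P₂/P₁)^((γ−1)/γ) = 493.6 K; V₂ = V₁·(P₁/P₂)^(1/γ) = 0.0005419 m³.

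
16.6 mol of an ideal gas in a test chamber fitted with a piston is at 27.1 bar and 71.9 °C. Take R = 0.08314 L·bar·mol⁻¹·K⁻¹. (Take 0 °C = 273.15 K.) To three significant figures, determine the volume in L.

V ≈ 17.6 L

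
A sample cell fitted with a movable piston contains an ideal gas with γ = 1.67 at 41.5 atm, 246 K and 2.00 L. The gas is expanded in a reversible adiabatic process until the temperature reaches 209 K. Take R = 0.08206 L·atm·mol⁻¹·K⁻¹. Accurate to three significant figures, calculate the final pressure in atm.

P₂ ≈ 27.6 atm

Reversible adiabatic, γ = 1.67: P₂ = P₁·(T₂/T₁)^(γ/(γ−1)) = 27.64 atm; V₂ = V₁·(T₁/T₂)^(1/(γ−1)) = 2.551 L.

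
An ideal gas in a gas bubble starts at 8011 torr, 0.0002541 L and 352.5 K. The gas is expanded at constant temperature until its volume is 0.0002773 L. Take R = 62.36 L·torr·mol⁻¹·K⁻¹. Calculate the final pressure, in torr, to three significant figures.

T constant ⇒ Boyle's law P V = const: T₂ = T₁; P₂ = P₁·(V₁/V₂) = 7341 torr.

P₂ ≈ 7.34e+03 torr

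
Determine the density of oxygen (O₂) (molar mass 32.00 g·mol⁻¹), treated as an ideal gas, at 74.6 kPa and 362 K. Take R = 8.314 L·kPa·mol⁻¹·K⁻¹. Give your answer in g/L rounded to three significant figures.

ρ = PM/(RT) = (74.6 × 32.00) / (8.314 × 362.0)

ρ ≈ 0.793 g/L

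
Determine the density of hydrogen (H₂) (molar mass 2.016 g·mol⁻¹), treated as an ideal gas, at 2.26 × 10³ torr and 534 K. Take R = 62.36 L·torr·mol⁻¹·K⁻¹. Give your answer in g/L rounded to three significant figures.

ρ = PM/(RT) = (2.26e+03 × 2.016) / (62.36 × 534.0)

ρ ≈ 0.137 g/L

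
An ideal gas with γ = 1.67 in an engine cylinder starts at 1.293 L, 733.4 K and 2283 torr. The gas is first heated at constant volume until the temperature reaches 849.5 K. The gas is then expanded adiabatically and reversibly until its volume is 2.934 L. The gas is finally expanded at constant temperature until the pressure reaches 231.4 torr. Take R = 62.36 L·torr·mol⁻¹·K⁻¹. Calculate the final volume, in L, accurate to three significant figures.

V constant ⇒ P ∝ T: V₂ = V₁; P₂ = P₁·(T₂/T₁) = 2644 torr.
Adiabatic (γ = 1.67), T V^(γ−1) and P V^γ constant: T₃ = T₂·(V₂/V₃)^(γ−1) = 490.6 K; P₃ = P₂·(V₂/V₃)^γ = 673.0 torr.
Isothermal, so P V is constant: T₄ = T₃; V₄ = V₃·(P₃/P₄) = 8.534 L.

V₄ ≈ 8.53 L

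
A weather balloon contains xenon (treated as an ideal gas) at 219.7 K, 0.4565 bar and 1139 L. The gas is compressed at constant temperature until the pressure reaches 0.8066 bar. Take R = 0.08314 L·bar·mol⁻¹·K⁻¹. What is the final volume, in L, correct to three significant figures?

V₂ ≈ 645 L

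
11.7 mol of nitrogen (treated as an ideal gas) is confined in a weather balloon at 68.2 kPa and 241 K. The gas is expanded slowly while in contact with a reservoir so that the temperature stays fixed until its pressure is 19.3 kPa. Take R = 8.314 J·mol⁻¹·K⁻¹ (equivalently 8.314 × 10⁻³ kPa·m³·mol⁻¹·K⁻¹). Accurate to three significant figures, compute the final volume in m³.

From PV = nRT: V₁ = nRT₁/P₁ = 0.3437 m³.
T constant ⇒ Boyle's law P V = const: T₂ = T₁; V₂ = V₁·(P₁/P₂) = 1.215 m³.

V₂ ≈ 1.21 m³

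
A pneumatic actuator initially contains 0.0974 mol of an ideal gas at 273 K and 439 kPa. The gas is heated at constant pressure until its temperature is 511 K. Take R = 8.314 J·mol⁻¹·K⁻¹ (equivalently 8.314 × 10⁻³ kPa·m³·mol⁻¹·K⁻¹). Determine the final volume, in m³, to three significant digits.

V₂ ≈ 0.000943 m³

From PV = nRT: V₁ = nRT₁/P₁ = 0.0005036 m³.
Isobaric, so V/T is constant: P₂ = P₁; V₂ = V₁·(T₂/T₁) = 0.0009426 m³.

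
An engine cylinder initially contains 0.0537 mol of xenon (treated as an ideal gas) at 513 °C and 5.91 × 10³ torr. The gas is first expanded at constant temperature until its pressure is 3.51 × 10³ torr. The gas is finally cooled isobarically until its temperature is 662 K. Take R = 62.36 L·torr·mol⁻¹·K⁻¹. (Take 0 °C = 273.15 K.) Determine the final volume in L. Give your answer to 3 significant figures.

Convert: T₁ = 786.1 K.
From PV = nRT: V₁ = nRT₁/P₁ = 0.4454 L.
Isothermal, so P V is constant: T₂ = T₁; V₂ = V₁·(P₁/P₂) = 0.7500 L.
Isobaric, so V/T is constant: P₃ = P₂; V₃ = V₂·(T₃/T₂) = 0.6316 L.

V₃ ≈ 0.632 L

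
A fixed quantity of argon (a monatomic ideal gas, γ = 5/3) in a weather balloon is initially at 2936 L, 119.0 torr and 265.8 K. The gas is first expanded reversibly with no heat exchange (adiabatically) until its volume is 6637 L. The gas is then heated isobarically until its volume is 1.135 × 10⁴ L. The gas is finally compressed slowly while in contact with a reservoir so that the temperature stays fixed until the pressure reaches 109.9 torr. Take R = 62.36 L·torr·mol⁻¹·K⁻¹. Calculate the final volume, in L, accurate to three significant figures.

V₄ ≈ 3.16e+03 L

Adiabatic (γ = 5/3), T V^(γ−1) and P V^γ constant: T₂ = T₁·(V₁/V₂)^(γ−1) = 154.3 K; P₂ = P₁·(V₁/V₂)^γ = 30.56 torr.
P constant ⇒ V ∝ T: P₃ = P₂; T₃ = T₂·(V₃/V₂) = 263.9 K.
Isothermal, so P V is constant: T₄ = T₃; V₄ = V₃·(P₃/P₄) = 3156 L.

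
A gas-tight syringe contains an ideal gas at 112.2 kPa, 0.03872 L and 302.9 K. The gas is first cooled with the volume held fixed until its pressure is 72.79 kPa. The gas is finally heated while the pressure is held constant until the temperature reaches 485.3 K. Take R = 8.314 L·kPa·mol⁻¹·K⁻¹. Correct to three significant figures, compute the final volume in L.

V₃ ≈ 0.0956 L

V constant ⇒ P ∝ T: V₂ = V₁; T₂ = T₁·(P₂/P₁) = 196.5 K.
P constant ⇒ V ∝ T: P₃ = P₂; V₃ = V₂·(T₃/T₂) = 0.09562 L.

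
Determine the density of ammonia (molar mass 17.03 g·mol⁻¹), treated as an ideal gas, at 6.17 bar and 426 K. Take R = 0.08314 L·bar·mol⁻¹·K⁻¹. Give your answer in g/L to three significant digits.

ρ = PM/(RT) = (6.17 × 17.03) / (0.08314 × 426.0)

ρ ≈ 2.97 g/L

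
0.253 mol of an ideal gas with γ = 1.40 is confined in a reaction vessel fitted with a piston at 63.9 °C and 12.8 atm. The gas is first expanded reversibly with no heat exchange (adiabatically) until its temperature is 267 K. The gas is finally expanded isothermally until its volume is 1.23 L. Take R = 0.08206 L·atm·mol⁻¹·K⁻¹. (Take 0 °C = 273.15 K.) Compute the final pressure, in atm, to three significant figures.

Convert: T₁ = 337.0 K.
From PV = nRT: V₁ = nRT₁/P₁ = 0.5467 L.
Reversible adiabatic, γ = 1.40: P₂ = P₁·(T₂/T₁)^(γ/(γ−1)) = 5.663 atm; V₂ = V₁·(T₁/T₂)^(1/(γ−1)) = 0.9788 L.
T constant ⇒ Boyle's law P V = const: T₃ = T₂; P₃ = P₂·(V₂/V₃) = 4.507 atm.

P₃ ≈ 4.51 atm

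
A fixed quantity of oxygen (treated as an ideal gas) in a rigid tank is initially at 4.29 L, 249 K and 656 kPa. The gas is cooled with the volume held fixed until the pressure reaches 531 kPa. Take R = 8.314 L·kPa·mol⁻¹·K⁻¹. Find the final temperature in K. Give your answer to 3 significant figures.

T₂ ≈ 202 K

V constant ⇒ P ∝ T: V₂ = V₁; T₂ = T₁·(P₂/P₁) = 201.6 K.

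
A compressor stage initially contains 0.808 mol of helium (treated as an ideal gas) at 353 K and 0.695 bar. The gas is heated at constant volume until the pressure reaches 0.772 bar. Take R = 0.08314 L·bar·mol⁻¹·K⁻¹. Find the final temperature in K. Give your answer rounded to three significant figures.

T₂ ≈ 392 K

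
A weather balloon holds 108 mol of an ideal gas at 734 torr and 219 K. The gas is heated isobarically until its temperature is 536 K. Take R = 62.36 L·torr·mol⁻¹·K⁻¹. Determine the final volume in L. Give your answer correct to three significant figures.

V₂ ≈ 4.92e+03 L

From PV = nRT: V₁ = nRT₁/P₁ = 2009 L.
P constant ⇒ V ∝ T: P₂ = P₁; V₂ = V₁·(T₂/T₁) = 4918 L.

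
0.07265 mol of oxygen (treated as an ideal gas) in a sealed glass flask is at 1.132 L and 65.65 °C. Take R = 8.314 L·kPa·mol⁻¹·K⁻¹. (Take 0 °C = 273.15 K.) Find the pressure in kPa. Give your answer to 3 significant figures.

P ≈ 181 kPa

Convert: T = 338.80 K.
PV = nRT ⇒ P = nRT/V = (0.07265 × 8.314 × 338.80) / 1.132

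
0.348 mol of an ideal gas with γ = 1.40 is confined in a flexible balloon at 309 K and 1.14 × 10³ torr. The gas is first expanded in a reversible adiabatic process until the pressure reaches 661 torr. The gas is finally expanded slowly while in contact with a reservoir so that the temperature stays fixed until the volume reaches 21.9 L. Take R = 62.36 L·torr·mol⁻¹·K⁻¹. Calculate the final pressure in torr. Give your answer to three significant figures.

From PV = nRT: V₁ = nRT₁/P₁ = 5.882 L.
Reversible adiabatic, γ = 1.40: T₂ = T₁·(P₂/P₁)^((γ−1)/γ) = 264.4 K; V₂ = V₁·(P₁/P₂)^(1/γ) = 8.682 L.
Isothermal, so P V is constant: T₃ = T₂; P₃ = P₂·(V₂/V₃) = 262.0 torr.

P₃ ≈ 262 torr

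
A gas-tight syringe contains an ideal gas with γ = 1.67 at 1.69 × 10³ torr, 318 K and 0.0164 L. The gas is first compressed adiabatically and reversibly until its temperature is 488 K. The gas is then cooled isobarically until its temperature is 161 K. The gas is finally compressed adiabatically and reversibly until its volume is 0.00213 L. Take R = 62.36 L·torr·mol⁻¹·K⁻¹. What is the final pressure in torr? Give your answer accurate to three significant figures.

Adiabatic (γ = 1.67), T V^(γ−1) and P V^γ constant: P₂ = P₁·(T₂/T₁)^(γ/(γ−1)) = 4915 torr; V₂ = V₁·(T₁/T₂)^(1/(γ−1)) = 0.008655 L.
Isobaric, so V/T is constant: P₃ = P₂; V₃ = V₂·(T₃/T₂) = 0.002855 L.
Reversible adiabatic, γ = 1.67: T₄ = T₃·(V₃/V₄)^(γ−1) = 195.9 K; P₄ = P₃·(V₃/V₄)^γ = 8017 torr.

P₄ ≈ 8.02e+03 torr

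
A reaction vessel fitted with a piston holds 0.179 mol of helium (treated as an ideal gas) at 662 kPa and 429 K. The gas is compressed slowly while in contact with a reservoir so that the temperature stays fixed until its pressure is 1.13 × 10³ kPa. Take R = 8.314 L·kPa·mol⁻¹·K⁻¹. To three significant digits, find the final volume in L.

V₂ ≈ 0.565 L

From PV = nRT: V₁ = nRT₁/P₁ = 0.9644 L.
T constant ⇒ Boyle's law P V = const: T₂ = T₁; V₂ = V₁·(P₁/P₂) = 0.5650 L.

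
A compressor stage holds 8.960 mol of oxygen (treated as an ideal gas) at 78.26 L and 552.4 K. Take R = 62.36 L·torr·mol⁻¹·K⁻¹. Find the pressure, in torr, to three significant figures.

PV = nRT ⇒ P = nRT/V = (8.960 × 62.36 × 552.4) / 78.26

P ≈ 3.94e+03 torr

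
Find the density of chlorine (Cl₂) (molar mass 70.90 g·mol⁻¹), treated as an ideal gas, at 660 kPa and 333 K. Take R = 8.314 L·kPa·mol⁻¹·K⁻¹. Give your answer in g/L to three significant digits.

ρ ≈ 16.9 g/L

ρ = PM/(RT) = (660 × 70.90) / (8.314 × 333.0)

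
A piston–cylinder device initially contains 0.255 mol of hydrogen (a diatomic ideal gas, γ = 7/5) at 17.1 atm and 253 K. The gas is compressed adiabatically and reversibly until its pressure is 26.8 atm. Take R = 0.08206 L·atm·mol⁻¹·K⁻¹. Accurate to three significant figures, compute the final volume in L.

V₂ ≈ 0.225 L

From PV = nRT: V₁ = nRT₁/P₁ = 0.3096 L.
Adiabatic (γ = 7/5), T V^(γ−1) and P V^γ constant: T₂ = T₁·(P₂/P₁)^((γ−1)/γ) = 287.7 K; V₂ = V₁·(P₁/P₂)^(1/γ) = 0.2246 L.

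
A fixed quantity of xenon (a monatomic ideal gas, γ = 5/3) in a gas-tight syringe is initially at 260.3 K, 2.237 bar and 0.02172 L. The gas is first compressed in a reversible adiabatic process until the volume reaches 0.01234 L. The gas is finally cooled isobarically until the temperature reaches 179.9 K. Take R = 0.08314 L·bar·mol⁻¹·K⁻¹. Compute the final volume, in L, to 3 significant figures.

V₃ ≈ 0.00585 L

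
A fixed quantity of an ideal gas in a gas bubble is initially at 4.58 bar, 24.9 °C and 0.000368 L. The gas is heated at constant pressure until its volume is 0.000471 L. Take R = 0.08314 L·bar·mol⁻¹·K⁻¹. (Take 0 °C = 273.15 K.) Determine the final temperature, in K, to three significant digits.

T₂ ≈ 381 K

Convert: T₁ = 298.0 K.
Isobaric, so V/T is constant: P₂ = P₁; T₂ = T₁·(V₂/V₁) = 381.5 K.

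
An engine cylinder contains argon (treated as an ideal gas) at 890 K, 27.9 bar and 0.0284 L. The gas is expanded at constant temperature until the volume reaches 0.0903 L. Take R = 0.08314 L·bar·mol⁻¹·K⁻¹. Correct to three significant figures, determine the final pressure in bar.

T constant ⇒ Boyle's law P V = const: T₂ = T₁; P₂ = P₁·(V₁/V₂) = 8.775 bar.

P₂ ≈ 8.77 bar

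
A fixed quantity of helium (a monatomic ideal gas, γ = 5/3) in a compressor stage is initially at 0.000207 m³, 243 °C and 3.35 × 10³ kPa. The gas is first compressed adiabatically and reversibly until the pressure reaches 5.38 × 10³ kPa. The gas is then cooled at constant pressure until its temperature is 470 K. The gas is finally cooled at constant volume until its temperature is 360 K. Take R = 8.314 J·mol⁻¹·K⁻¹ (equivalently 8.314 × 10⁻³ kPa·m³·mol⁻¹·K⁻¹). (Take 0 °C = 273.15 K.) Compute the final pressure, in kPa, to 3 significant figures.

Convert: T₁ = 516.1 K.
Adiabatic (γ = 5/3), T V^(γ−1) and P V^γ constant: T₂ = T₁·(P₂/P₁)^((γ−1)/γ) = 623.8 K; V₂ = V₁·(P₁/P₂)^(1/γ) = 0.0001558 m³.
Isobaric, so V/T is constant: P₃ = P₂; V₃ = V₂·(T₃/T₂) = 0.0001174 m³.
V constant ⇒ P ∝ T: V₄ = V₃; P₄ = P₃·(T₄/T₃) = 4121 kPa.

P₄ ≈ 4.12e+03 kPa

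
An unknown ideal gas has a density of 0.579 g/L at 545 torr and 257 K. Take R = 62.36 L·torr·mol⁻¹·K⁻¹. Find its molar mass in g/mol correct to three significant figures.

M ≈ 17.0 g/mol

ρ = PM/(RT) ⇒ M = ρRT/P = (0.579 × 62.36 × 257.0) / 545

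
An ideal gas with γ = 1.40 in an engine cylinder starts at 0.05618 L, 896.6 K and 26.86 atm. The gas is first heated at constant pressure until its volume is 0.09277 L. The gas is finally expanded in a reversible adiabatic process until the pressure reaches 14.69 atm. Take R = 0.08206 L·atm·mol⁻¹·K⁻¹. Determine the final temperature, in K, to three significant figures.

T₃ ≈ 1.25e+03 K

P constant ⇒ V ∝ T: P₂ = P₁; T₂ = T₁·(V₂/V₁) = 1481 K.
Reversible adiabatic, γ = 1.40: T₃ = T₂·(P₃/P₂)^((γ−1)/γ) = 1246 K; V₃ = V₂·(P₂/P₃)^(1/γ) = 0.1428 L.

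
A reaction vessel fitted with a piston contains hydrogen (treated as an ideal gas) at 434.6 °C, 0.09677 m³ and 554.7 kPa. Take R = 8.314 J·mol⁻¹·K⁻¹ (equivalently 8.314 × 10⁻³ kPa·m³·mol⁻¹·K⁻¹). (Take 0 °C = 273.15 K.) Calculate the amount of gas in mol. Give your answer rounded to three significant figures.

n ≈ 9.12 mol

Convert: T = 707.75 K.
PV = nRT ⇒ n = PV/(RT) = (554.7 × 0.09677) / (8.314 × 10⁻³ × 707.75)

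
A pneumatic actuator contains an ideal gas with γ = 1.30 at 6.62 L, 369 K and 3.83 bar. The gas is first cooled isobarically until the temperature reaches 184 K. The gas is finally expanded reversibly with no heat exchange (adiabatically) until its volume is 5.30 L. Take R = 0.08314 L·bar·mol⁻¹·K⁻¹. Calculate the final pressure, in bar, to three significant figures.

P constant ⇒ V ∝ T: P₂ = P₁; V₂ = V₁·(T₂/T₁) = 3.301 L.
Adiabatic (γ = 1.30), T V^(γ−1) and P V^γ constant: T₃ = T₂·(V₂/V₃)^(γ−1) = 159.6 K; P₃ = P₂·(V₂/V₃)^γ = 2.070 bar.

P₃ ≈ 2.07 bar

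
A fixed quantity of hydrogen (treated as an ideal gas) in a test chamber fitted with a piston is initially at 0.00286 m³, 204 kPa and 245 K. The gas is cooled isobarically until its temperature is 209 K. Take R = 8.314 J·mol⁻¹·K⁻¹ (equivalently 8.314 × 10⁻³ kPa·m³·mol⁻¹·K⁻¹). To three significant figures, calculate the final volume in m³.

V₂ ≈ 0.00244 m³

P constant ⇒ V ∝ T: P₂ = P₁; V₂ = V₁·(T₂/T₁) = 0.002440 m³.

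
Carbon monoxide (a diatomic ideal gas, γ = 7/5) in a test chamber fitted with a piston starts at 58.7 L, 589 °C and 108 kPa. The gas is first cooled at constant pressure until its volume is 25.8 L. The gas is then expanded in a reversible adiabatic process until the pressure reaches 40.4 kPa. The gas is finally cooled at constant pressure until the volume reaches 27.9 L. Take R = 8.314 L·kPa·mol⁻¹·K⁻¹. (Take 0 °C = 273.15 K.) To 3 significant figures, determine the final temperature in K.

T₄ ≈ 153 K

Convert: T₁ = 862.1 K.
P constant ⇒ V ∝ T: P₂ = P₁; T₂ = T₁·(V₂/V₁) = 378.9 K.
Adiabatic (γ = 7/5), T V^(γ−1) and P V^γ constant: T₃ = T₂·(P₃/P₂)^((γ−1)/γ) = 286.1 K; V₃ = V₂·(P₂/P₃)^(1/γ) = 52.08 L.
P constant ⇒ V ∝ T: P₄ = P₃; T₄ = T₃·(V₄/V₃) = 153.3 K.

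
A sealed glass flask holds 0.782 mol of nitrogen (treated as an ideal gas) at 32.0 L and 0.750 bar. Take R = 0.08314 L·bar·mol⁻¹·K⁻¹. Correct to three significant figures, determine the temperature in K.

T ≈ 369 K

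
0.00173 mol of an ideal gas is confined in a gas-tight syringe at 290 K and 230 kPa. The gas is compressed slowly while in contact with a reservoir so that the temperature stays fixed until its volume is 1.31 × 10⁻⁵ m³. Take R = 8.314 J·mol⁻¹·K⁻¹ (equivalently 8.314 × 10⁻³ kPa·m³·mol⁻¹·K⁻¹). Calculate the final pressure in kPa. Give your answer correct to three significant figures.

From PV = nRT: V₁ = nRT₁/P₁ = 1.814e-05 m³.
Isothermal, so P V is constant: T₂ = T₁; P₂ = P₁·(V₁/V₂) = 318.4 kPa.

P₂ ≈ 318 kPa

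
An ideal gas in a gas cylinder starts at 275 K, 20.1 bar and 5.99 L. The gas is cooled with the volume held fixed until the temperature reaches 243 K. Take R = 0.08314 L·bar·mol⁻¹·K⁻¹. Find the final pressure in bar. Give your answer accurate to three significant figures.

Isochoric, so P/T is constant: V₂ = V₁; P₂ = P₁·(T₂/T₁) = 17.76 bar.

P₂ ≈ 17.8 bar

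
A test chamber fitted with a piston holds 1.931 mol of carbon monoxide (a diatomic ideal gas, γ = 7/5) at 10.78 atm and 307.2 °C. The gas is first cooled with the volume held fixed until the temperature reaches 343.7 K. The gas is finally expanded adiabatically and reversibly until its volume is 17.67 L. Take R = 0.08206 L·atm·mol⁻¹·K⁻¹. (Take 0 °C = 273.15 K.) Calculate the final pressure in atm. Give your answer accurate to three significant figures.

Convert: T₁ = 580.3 K.
From PV = nRT: V₁ = nRT₁/P₁ = 8.531 L.
V constant ⇒ P ∝ T: V₂ = V₁; P₂ = P₁·(T₂/T₁) = 6.384 atm.
Adiabatic (γ = 7/5), T V^(γ−1) and P V^γ constant: T₃ = T₂·(V₂/V₃)^(γ−1) = 256.8 K; P₃ = P₂·(V₂/V₃)^γ = 2.303 atm.

P₃ ≈ 2.30 atm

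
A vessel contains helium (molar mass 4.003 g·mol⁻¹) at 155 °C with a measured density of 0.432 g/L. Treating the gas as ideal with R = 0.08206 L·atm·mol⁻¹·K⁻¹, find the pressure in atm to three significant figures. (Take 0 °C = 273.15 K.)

P ≈ 3.79 atm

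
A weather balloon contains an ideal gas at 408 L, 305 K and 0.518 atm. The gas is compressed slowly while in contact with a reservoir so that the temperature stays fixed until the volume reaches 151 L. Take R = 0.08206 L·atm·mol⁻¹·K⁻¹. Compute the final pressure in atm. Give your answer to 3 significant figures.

P₂ ≈ 1.40 atm

Isothermal, so P V is constant: T₂ = T₁; P₂ = P₁·(V₁/V₂) = 1.400 atm.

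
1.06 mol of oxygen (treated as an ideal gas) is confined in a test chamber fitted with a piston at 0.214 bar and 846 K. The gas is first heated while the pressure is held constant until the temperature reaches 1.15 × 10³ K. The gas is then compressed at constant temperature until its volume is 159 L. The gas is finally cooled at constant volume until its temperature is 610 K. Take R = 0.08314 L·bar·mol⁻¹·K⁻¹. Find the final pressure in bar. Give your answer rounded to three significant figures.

From PV = nRT: V₁ = nRT₁/P₁ = 348.4 L.
Isobaric, so V/T is constant: P₂ = P₁; V₂ = V₁·(T₂/T₁) = 473.6 L.
Isothermal, so P V is constant: T₃ = T₂; P₃ = P₂·(V₂/V₃) = 0.6374 bar.
Isochoric, so P/T is constant: V₄ = V₃; P₄ = P₃·(T₄/T₃) = 0.3381 bar.

P₄ ≈ 0.338 bar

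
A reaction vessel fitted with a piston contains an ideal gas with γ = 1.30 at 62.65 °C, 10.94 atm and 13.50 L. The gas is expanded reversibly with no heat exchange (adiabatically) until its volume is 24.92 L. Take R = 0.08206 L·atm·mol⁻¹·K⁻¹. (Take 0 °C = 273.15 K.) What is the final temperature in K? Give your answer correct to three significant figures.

Convert: T₁ = 335.8 K.
Adiabatic (γ = 1.30), T V^(γ−1) and P V^γ constant: T₂ = T₁·(V₁/V₂)^(γ−1) = 279.4 K; P₂ = P₁·(V₁/V₂)^γ = 4.931 atm.

T₂ ≈ 279 K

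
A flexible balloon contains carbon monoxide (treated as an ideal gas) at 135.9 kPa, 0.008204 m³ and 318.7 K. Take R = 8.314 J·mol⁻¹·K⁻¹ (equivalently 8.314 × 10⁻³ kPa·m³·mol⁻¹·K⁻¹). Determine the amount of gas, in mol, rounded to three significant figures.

PV = nRT ⇒ n = PV/(RT) = (135.9 × 0.008204) / (8.314 × 10⁻³ × 318.7)

n ≈ 0.421 mol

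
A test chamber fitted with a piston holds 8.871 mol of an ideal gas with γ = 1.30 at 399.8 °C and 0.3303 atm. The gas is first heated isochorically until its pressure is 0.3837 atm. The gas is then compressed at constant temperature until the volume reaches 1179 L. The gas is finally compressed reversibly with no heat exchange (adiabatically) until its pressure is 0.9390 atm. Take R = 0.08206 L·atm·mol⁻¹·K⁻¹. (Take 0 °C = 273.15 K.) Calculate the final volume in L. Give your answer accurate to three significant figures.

V₄ ≈ 707 L

Convert: T₁ = 673.0 K.
From PV = nRT: V₁ = nRT₁/P₁ = 1483 L.
V constant ⇒ P ∝ T: V₂ = V₁; T₂ = T₁·(P₂/P₁) = 781.7 K.
T constant ⇒ Boyle's law P V = const: T₃ = T₂; P₃ = P₂·(V₂/V₃) = 0.4827 atm.
Reversible adiabatic, γ = 1.30: T₄ = T₃·(P₄/P₃)^((γ−1)/γ) = 911.5 K; V₄ = V₃·(P₃/P₄)^(1/γ) = 706.6 L.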